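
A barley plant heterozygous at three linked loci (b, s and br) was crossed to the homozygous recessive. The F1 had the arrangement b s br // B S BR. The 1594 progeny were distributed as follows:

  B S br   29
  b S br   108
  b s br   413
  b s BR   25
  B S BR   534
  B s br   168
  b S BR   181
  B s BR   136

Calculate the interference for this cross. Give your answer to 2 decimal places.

The two rarest classes, b s BR and B S br, are the double crossovers. Comparing them with the parentals, only the br allele has switched, so br is the middle locus and the order is b – br – s.
b–br: (349 + 54)/1594 = 0.2528; br–s: (244 + 54)/1594 = 0.1870.
Expected DCO frequency = 0.2528 × 0.1870 ≈ 0.04727; observed = 54/1594 ≈ 0.03388.
Coefficient of coincidence = 0.03388/0.04727 ≈ 0.72; interference = 1 − 0.72 = 0.28.

0.28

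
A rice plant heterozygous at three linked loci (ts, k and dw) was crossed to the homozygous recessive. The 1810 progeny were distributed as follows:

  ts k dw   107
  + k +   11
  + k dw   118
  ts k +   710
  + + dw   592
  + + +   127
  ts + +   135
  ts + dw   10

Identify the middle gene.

The two most frequent reciprocal classes, ts k + and + + dw, are the parental types, so the F1 was ts k + / + + dw.
The two rarest classes, + k + and ts + dw, are the double crossovers. Comparing them with the parentals, only the ts allele has switched, so ts is the middle locus and the order is k – ts – dw.

ts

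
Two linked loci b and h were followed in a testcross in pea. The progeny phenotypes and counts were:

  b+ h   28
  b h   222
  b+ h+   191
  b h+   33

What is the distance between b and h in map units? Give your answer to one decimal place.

The two most frequent classes, b+ h+ (191) and b h (222), are the parental types, so the F1 was b+ h+ / b h.
The recombinant classes are b+ h and b h+: 28 + 33 = 61.
Recombination frequency = 61/474 = 0.1287 ≈ 12.9%, i.e. 12.9 map units.

12.9 map units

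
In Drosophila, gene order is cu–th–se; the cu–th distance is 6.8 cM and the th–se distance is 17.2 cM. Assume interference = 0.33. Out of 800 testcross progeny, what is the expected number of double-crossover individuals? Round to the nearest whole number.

6

Map distances give recombination frequencies of 0.068 and 0.172 for the two intervals.
With interference 0.33 (so coincidence = 0.67), expected double-crossover frequency = 0.068 × 0.172 × 0.67 = 0.00784.
Expected number = 0.00784 × 800 = 6.27 ≈ 6.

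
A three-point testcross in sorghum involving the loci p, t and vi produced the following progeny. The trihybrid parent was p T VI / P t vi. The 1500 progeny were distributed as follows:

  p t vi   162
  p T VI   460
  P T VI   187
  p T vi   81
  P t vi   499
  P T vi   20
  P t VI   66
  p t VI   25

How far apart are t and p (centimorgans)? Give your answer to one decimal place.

The two rarest classes, p t VI and P T vi, are the double crossovers. Comparing them with the parentals, only the t allele has switched, so t is the middle locus and the order is p – t – vi.
Crossovers in the p–t interval produce the single-crossover classes P T VI and p t vi (187 + 162 = 349) plus the double crossovers (45).
RF(p–t) = (349 + 45) / 1500 = 394/1500 = 0.2627 → 26.3 centimorgans.

26.3 centimorgans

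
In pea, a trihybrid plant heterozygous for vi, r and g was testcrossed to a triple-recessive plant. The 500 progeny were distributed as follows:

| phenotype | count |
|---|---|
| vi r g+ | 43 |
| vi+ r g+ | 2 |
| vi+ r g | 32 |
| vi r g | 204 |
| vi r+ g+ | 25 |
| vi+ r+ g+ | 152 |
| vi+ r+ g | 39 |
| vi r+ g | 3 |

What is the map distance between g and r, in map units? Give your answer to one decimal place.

17.4 map units

The two most frequent reciprocal classes, vi+ r+ g+ and vi r g, are the parental types, so the F1 was vi+ r+ g+ / vi r g.
The two rarest classes, vi+ r g+ and vi r+ g, are the double crossovers. Comparing them with the parentals, only the r allele has switched, so r is the middle locus and the order is vi – r – g.
Crossovers in the r–g interval produce the single-crossover classes vi+ r+ g and vi r g+ (39 + 43 = 82) plus the double crossovers (5).
RF(r–g) = (82 + 5) / 500 = 87/500 = 0.1740 → 17.4 map units.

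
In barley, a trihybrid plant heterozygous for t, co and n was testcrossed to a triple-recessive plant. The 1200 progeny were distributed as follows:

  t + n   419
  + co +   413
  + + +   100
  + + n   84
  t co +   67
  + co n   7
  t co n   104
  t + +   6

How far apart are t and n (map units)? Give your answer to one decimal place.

The two most frequent reciprocal classes, t + n and + co +, are the parental types, so the F1 was t + n / + co +.
The two rarest classes, t + + and + co n, are the double crossovers. Comparing them with the parentals, only the n allele has switched, so n is the middle locus and the order is t – n – co.
Crossovers in the t–n interval produce the single-crossover classes + + n and t co + (84 + 67 = 151) plus the double crossovers (13).
RF(t–n) = (151 + 13) / 1200 = 164/1200 = 0.1367 → 13.7 map units.

13.7 map units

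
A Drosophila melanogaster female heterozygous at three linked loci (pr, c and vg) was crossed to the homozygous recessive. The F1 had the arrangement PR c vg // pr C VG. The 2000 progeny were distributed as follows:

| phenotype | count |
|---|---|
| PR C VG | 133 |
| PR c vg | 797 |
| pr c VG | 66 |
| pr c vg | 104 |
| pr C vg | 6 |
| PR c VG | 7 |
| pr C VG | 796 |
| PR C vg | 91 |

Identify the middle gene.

vg

The two rarest classes, PR c VG and pr C vg, are the double crossovers. Comparing them with the parentals, only the vg allele has switched, so vg is the middle locus and the order is pr – vg – c.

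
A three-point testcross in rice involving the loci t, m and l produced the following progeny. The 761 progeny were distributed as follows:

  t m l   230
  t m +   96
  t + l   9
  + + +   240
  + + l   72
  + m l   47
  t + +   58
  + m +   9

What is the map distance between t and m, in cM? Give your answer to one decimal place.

The two most frequent reciprocal classes, t m l and + + +, are the parental types, so the F1 was t m l / + + +.
The two rarest classes, t + l and + m +, are the double crossovers. Comparing them with the parentals, only the m allele has switched, so m is the middle locus and the order is t – m – l.
Crossovers in the t–m interval produce the single-crossover classes + m l and t + + (47 + 58 = 105) plus the double crossovers (18).
RF(t–m) = (105 + 18) / 761 = 123/761 = 0.1616 → 16.2 cM.

16.2 cM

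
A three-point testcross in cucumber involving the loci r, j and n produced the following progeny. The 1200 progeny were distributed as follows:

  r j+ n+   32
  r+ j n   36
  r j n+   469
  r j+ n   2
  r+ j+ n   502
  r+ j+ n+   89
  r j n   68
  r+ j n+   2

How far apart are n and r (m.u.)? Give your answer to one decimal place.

13.4 m.u.

The two most frequent reciprocal classes, r+ j+ n and r j n+, are the parental types, so the F1 was r+ j+ n / r j n+.
The two rarest classes, r j+ n and r+ j n+, are the double crossovers. Comparing them with the parentals, only the r allele has switched, so r is the middle locus and the order is j – r – n.
Crossovers in the r–n interval produce the single-crossover classes r+ j+ n+ and r j n (89 + 68 = 157) plus the double crossovers (4).
RF(r–n) = (157 + 4) / 1200 = 161/1200 = 0.1342 → 13.4 m.u.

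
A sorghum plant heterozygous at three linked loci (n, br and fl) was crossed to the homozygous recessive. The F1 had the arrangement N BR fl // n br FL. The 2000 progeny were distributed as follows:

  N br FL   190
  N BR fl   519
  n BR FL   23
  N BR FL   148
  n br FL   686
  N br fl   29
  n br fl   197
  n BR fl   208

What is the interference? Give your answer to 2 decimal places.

0.42

The two rarest classes, N br fl and n BR FL, are the double crossovers. Comparing them with the parentals, only the br allele has switched, so br is the middle locus and the order is n – br – fl.
n–br: (398 + 52)/2000 = 0.2250; br–fl: (345 + 52)/2000 = 0.1985.
Expected DCO frequency = 0.2250 × 0.1985 ≈ 0.04466; observed = 52/2000 ≈ 0.02600.
Coefficient of coincidence = 0.02600/0.04466 ≈ 0.58; interference = 1 − 0.58 = 0.42.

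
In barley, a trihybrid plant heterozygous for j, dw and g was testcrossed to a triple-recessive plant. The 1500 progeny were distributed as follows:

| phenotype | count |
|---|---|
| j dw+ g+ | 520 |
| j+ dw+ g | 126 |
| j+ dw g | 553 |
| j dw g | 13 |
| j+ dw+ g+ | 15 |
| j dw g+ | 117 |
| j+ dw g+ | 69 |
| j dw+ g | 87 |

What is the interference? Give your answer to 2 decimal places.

The two most frequent reciprocal classes, j+ dw g and j dw+ g+, are the parental types, so the F1 was j+ dw g / j dw+ g+.
The two rarest classes, j dw g and j+ dw+ g+, are the double crossovers. Comparing them with the parentals, only the j allele has switched, so j is the middle locus and the order is dw – j – g.
dw–j: (243 + 28)/1500 = 0.1807; j–g: (156 + 28)/1500 = 0.1227.
Expected DCO frequency = 0.1807 × 0.1227 ≈ 0.02217; observed = 28/1500 ≈ 0.01867.
Coefficient of coincidence = 0.01867/0.02217 ≈ 0.84; interference = 1 − 0.84 = 0.16.

0.16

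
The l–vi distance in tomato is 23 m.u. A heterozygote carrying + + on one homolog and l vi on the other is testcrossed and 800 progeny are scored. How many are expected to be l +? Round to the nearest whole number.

A map distance of 23 m.u. corresponds to a recombination frequency of 0.230.
The F1 is + + / l vi, so l + is a recombinant gamete class with expected frequency r/2 = 0.230/2 = 0.1150.
Expected number = 0.1150 × 800 = 92.00 ≈ 92.

92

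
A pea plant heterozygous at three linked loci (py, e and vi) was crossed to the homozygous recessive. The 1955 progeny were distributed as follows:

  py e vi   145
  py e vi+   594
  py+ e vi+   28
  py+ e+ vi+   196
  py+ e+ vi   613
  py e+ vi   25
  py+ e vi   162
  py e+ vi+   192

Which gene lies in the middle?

The two most frequent reciprocal classes, py e vi+ and py+ e+ vi, are the parental types, so the F1 was py e vi+ / py+ e+ vi.
The two rarest classes, py+ e vi+ and py e+ vi, are the double crossovers. Comparing them with the parentals, only the py allele has switched, so py is the middle locus and the order is e – py – vi.

py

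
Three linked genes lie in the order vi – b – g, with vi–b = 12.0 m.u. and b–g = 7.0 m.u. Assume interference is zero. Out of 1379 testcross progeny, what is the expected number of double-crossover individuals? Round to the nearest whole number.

12

Map distances give recombination frequencies of 0.120 and 0.070 for the two intervals.
With no interference, expected double-crossover frequency = 0.120 × 0.070 = 0.00840.
Expected number = 0.00840 × 1379 = 11.58 ≈ 12.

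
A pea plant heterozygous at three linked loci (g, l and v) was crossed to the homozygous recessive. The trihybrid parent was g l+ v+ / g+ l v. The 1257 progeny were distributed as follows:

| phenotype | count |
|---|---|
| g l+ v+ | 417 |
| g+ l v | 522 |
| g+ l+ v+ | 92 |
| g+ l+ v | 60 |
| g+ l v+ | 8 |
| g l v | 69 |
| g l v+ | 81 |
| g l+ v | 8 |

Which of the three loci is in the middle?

v

The two rarest classes, g l+ v and g+ l v+, are the double crossovers. Comparing them with the parentals, only the v allele has switched, so v is the middle locus and the order is g – v – l.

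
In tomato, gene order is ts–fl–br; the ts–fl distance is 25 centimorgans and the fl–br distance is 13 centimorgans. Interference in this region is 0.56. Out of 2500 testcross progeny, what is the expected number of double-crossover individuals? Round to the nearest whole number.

Map distances give recombination frequencies of 0.250 and 0.130 for the two intervals.
With interference 0.56 (so coincidence = 0.44), expected double-crossover frequency = 0.250 × 0.130 × 0.44 = 0.01430.
Expected number = 0.01430 × 2500 = 35.75 ≈ 36.

36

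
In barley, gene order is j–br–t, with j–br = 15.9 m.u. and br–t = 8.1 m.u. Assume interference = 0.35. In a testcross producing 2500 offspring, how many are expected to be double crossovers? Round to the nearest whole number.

21

Map distances give recombination frequencies of 0.159 and 0.081 for the two intervals.
With interference 0.35 (so coincidence = 0.65), expected double-crossover frequency = 0.159 × 0.081 × 0.65 = 0.00837.
Expected number = 0.00837 × 2500 = 20.93 ≈ 21.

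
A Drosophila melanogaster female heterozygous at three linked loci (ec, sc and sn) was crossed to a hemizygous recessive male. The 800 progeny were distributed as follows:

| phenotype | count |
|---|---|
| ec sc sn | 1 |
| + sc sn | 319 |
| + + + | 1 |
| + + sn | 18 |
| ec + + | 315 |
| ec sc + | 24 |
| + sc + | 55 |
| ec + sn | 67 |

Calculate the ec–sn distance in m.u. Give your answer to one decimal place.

The two most frequent reciprocal classes, + sc sn and ec + +, are the parental types, so the F1 was + sc sn / ec + +.
The two rarest classes, ec sc sn and + + +, are the double crossovers. Comparing them with the parentals, only the ec allele has switched, so ec is the middle locus and the order is sn – ec – sc.
Crossovers in the sn–ec interval produce the single-crossover classes + sc + and ec + sn (55 + 67 = 122) plus the double crossovers (2).
RF(sn–ec) = (122 + 2) / 800 = 124/800 = 0.1550 → 15.5 m.u.

15.5 m.u.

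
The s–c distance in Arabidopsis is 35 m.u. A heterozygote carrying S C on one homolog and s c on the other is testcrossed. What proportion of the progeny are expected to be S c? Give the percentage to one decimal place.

A map distance of 35 m.u. corresponds to a recombination frequency of 0.350.
The F1 is S C / s c, so S c is a recombinant gamete class with expected frequency r/2 = 0.350/2 = 0.1750.
That is 0.1750 = 17.5% of the progeny.

17.5%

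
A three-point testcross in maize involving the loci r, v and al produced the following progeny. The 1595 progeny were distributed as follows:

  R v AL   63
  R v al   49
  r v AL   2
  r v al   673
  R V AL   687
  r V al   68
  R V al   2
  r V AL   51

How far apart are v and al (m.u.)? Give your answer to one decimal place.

8.5 m.u.

The two most frequent reciprocal classes, R V AL and r v al, are the parental types, so the F1 was R V AL / r v al.
The two rarest classes, R V al and r v AL, are the double crossovers. Comparing them with the parentals, only the al allele has switched, so al is the middle locus and the order is r – al – v.
Crossovers in the al–v interval produce the single-crossover classes R v AL and r V al (63 + 68 = 131) plus the double crossovers (4).
RF(al–v) = (131 + 4) / 1595 = 135/1595 = 0.0846 → 8.5 m.u.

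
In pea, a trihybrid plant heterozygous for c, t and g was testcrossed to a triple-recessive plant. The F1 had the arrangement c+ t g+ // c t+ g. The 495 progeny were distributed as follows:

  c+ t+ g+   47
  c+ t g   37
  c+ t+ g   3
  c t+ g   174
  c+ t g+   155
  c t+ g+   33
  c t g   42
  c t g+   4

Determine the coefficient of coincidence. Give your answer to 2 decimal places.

0.47

The two rarest classes, c t g+ and c+ t+ g, are the double crossovers. Comparing them with the parentals, only the c allele has switched, so c is the middle locus and the order is t – c – g.
t–c: (89 + 7)/495 = 0.1939; c–g: (70 + 7)/495 = 0.1556.
Expected DCO frequency = 0.1939 × 0.1556 ≈ 0.03017; observed = 7/495 ≈ 0.01414.
Coefficient of coincidence = 0.01414/0.03017 ≈ 0.47.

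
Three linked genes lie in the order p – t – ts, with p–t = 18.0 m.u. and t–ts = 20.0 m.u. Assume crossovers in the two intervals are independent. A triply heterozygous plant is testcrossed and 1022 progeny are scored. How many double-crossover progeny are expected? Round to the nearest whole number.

Map distances give recombination frequencies of 0.180 and 0.200 for the two intervals.
With no interference, expected double-crossover frequency = 0.180 × 0.200 = 0.03600.
Expected number = 0.03600 × 1022 = 36.79 ≈ 37.

37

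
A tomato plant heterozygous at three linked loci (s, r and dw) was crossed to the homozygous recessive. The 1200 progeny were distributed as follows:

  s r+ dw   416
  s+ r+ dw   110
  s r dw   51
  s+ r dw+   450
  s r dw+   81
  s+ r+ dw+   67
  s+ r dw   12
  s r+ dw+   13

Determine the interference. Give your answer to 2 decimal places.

0.03

The two most frequent reciprocal classes, s+ r dw+ and s r+ dw, are the parental types, so the F1 was s+ r dw+ / s r+ dw.
The two rarest classes, s+ r dw and s r+ dw+, are the double crossovers. Comparing them with the parentals, only the dw allele has switched, so dw is the middle locus and the order is r – dw – s.
r–dw: (118 + 25)/1200 = 0.1192; dw–s: (191 + 25)/1200 = 0.1800.
Expected DCO frequency = 0.1192 × 0.1800 ≈ 0.02146; observed = 25/1200 ≈ 0.02083.
Coefficient of coincidence = 0.02083/0.02146 ≈ 0.97; interference = 1 − 0.97 = 0.03.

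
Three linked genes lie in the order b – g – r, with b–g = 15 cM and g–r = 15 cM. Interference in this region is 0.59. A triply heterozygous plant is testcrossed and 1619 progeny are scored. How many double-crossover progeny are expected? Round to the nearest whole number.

15

Map distances give recombination frequencies of 0.150 and 0.150 for the two intervals.
With interference 0.59 (so coincidence = 0.41), expected double-crossover frequency = 0.150 × 0.150 × 0.41 = 0.00923.
Expected number = 0.00923 × 1619 = 14.94 ≈ 15.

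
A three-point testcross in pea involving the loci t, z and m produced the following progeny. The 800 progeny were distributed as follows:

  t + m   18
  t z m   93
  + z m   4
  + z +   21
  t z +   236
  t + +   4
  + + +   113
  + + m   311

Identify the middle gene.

The two most frequent reciprocal classes, + + m and t z +, are the parental types, so the F1 was + + m / t z +.
The two rarest classes, + z m and t + +, are the double crossovers. Comparing them with the parentals, only the z allele has switched, so z is the middle locus and the order is m – z – t.

z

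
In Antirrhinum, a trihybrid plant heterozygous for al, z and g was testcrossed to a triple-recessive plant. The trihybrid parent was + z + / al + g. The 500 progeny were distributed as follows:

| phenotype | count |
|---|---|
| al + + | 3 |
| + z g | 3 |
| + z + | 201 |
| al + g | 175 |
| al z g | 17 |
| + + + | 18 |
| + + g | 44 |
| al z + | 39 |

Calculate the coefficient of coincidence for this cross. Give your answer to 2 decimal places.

The two rarest classes, + z g and al + +, are the double crossovers. Comparing them with the parentals, only the g allele has switched, so g is the middle locus and the order is z – g – al.
z–g: (35 + 6)/500 = 0.0820; g–al: (83 + 6)/500 = 0.1780.
Expected DCO frequency = 0.0820 × 0.1780 ≈ 0.01460; observed = 6/500 ≈ 0.01200.
Coefficient of coincidence = 0.01200/0.01460 ≈ 0.82.

0.82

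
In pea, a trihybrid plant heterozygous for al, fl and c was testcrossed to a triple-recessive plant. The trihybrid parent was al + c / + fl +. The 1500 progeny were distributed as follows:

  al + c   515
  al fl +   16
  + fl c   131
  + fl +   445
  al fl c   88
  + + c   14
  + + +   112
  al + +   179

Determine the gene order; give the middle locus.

al

The two rarest classes, + + c and al fl +, are the double crossovers. Comparing them with the parentals, only the al allele has switched, so al is the middle locus and the order is fl – al – c.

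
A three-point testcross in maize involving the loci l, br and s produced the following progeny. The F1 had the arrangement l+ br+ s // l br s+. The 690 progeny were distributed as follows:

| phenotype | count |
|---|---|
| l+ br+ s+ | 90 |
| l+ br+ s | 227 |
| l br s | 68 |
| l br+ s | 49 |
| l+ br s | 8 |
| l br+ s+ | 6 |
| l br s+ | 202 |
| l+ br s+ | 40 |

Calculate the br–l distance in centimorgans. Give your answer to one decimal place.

14.9 centimorgans

The two rarest classes, l+ br s and l br+ s+, are the double crossovers. Comparing them with the parentals, only the br allele has switched, so br is the middle locus and the order is l – br – s.
Crossovers in the l–br interval produce the single-crossover classes l br+ s and l+ br s+ (49 + 40 = 89) plus the double crossovers (14).
RF(l–br) = (89 + 14) / 690 = 103/690 = 0.1493 → 14.9 centimorgans.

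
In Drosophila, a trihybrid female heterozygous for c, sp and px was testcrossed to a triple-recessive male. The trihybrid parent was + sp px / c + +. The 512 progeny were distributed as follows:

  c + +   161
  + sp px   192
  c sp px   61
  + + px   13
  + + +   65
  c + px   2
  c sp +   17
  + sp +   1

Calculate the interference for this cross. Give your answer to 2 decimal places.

0.64

The two rarest classes, + sp + and c + px, are the double crossovers. Comparing them with the parentals, only the px allele has switched, so px is the middle locus and the order is c – px – sp.
c–px: (126 + 3)/512 = 0.2520; px–sp: (30 + 3)/512 = 0.0645.
Expected DCO frequency = 0.2520 × 0.0645 ≈ 0.01625; observed = 3/512 ≈ 0.00586.
Coefficient of coincidence = 0.00586/0.01625 ≈ 0.36; interference = 1 − 0.36 = 0.64.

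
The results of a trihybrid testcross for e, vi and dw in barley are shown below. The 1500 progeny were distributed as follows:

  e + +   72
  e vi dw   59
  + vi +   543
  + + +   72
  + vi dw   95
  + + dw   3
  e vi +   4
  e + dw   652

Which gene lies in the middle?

The two most frequent reciprocal classes, e + dw and + vi +, are the parental types, so the F1 was e + dw / + vi +.
The two rarest classes, + + dw and e vi +, are the double crossovers. Comparing them with the parentals, only the e allele has switched, so e is the middle locus and the order is dw – e – vi.

e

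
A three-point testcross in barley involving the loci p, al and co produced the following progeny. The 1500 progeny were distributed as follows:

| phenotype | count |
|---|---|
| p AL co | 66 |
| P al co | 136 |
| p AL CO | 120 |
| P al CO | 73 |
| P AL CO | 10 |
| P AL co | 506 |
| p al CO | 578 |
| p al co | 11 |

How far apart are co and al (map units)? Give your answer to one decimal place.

The two most frequent reciprocal classes, p al CO and P AL co, are the parental types, so the F1 was p al CO / P AL co.
The two rarest classes, p al co and P AL CO, are the double crossovers. Comparing them with the parentals, only the co allele has switched, so co is the middle locus and the order is p – co – al.
Crossovers in the co–al interval produce the single-crossover classes p AL CO and P al co (120 + 136 = 256) plus the double crossovers (21).
RF(co–al) = (256 + 21) / 1500 = 277/1500 = 0.1847 → 18.5 map units.

18.5 map units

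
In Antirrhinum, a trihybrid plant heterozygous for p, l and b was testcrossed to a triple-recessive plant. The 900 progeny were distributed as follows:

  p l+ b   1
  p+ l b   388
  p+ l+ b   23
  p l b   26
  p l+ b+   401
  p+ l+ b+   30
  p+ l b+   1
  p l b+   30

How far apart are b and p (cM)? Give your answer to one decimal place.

6.4 cM

The two most frequent reciprocal classes, p l+ b+ and p+ l b, are the parental types, so the F1 was p l+ b+ / p+ l b.
The two rarest classes, p l+ b and p+ l b+, are the double crossovers. Comparing them with the parentals, only the b allele has switched, so b is the middle locus and the order is l – b – p.
Crossovers in the b–p interval produce the single-crossover classes p+ l+ b+ and p l b (30 + 26 = 56) plus the double crossovers (2).
RF(b–p) = (56 + 2) / 900 = 58/900 = 0.0644 → 6.4 cM.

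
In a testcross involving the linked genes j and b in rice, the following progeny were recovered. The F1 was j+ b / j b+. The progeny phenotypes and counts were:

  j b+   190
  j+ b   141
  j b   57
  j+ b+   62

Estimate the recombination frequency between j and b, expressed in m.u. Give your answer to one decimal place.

The recombinant classes are j+ b+ and j b: 62 + 57 = 119.
Recombination frequency = 119/450 = 0.2644 ≈ 26.4%, i.e. 26.4 m.u.

26.4 m.u.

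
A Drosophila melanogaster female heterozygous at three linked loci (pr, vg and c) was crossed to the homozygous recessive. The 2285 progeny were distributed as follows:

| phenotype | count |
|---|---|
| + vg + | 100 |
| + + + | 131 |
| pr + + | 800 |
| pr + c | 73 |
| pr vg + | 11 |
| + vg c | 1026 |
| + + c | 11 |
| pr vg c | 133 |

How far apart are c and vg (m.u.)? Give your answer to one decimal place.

The two most frequent reciprocal classes, pr + + and + vg c, are the parental types, so the F1 was pr + + / + vg c.
The two rarest classes, pr vg + and + + c, are the double crossovers. Comparing them with the parentals, only the vg allele has switched, so vg is the middle locus and the order is c – vg – pr.
Crossovers in the c–vg interval produce the single-crossover classes pr + c and + vg + (73 + 100 = 173) plus the double crossovers (22).
RF(c–vg) = (173 + 22) / 2285 = 195/2285 = 0.0853 → 8.5 m.u.

8.5 m.u.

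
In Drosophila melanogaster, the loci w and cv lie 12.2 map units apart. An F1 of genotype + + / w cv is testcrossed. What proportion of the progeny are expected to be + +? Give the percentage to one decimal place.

43.9%

A map distance of 12.2 map units corresponds to a recombination frequency of 0.122.
The F1 is + + / w cv, so + + is a parental gamete class with expected frequency (1 − r)/2 = 0.878/2 = 0.4390.
That is 0.4390 = 43.9% of the progeny.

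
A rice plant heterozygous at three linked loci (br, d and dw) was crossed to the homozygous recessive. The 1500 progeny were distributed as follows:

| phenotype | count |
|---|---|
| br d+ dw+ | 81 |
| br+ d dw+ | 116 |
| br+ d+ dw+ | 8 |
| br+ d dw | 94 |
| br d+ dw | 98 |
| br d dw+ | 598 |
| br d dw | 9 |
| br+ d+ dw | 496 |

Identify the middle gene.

dw

The two most frequent reciprocal classes, br d dw+ and br+ d+ dw, are the parental types, so the F1 was br d dw+ / br+ d+ dw.
The two rarest classes, br d dw and br+ d+ dw+, are the double crossovers. Comparing them with the parentals, only the dw allele has switched, so dw is the middle locus and the order is br – dw – d.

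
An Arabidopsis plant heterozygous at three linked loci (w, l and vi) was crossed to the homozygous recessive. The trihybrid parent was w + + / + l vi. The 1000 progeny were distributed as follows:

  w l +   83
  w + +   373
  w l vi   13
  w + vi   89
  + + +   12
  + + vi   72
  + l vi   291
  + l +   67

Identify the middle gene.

w

The two rarest classes, + + + and w l vi, are the double crossovers. Comparing them with the parentals, only the w allele has switched, so w is the middle locus and the order is l – w – vi.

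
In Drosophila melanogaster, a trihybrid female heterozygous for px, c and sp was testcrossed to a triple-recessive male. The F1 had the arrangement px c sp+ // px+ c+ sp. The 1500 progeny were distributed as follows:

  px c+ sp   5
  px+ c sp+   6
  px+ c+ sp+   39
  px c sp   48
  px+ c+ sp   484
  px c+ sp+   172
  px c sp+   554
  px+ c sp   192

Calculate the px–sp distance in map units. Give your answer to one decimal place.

The two rarest classes, px+ c sp+ and px c+ sp, are the double crossovers. Comparing them with the parentals, only the px allele has switched, so px is the middle locus and the order is sp – px – c.
Crossovers in the sp–px interval produce the single-crossover classes px c sp and px+ c+ sp+ (48 + 39 = 87) plus the double crossovers (11).
RF(sp–px) = (87 + 11) / 1500 = 98/1500 = 0.0653 → 6.5 map units.

6.5 map units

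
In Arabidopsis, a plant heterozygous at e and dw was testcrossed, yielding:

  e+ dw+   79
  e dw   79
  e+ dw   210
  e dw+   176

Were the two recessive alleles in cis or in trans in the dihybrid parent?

The two most frequent classes are e+ dw (210) and e dw+ (176); these are the parental (non-recombinant) types.
So the F1 carried e+ dw on one chromosome and e dw+ on the other — the recessive alleles are on opposite chromosomes (trans / repulsion).

trans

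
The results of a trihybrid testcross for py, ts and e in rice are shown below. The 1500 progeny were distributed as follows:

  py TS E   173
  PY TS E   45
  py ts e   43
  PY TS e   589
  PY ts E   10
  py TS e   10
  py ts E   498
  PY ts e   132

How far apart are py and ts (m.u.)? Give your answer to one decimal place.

21.7 m.u.

The two most frequent reciprocal classes, py ts E and PY TS e, are the parental types, so the F1 was py ts E / PY TS e.
The two rarest classes, PY ts E and py TS e, are the double crossovers. Comparing them with the parentals, only the py allele has switched, so py is the middle locus and the order is ts – py – e.
Crossovers in the ts–py interval produce the single-crossover classes py TS E and PY ts e (173 + 132 = 305) plus the double crossovers (20).
RF(ts–py) = (305 + 20) / 1500 = 325/1500 = 0.2167 → 21.7 m.u.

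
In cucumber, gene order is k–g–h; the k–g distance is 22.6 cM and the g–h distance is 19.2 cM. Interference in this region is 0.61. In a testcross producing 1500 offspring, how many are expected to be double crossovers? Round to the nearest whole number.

Map distances give recombination frequencies of 0.226 and 0.192 for the two intervals.
With interference 0.61 (so coincidence = 0.39), expected double-crossover frequency = 0.226 × 0.192 × 0.39 = 0.01692.
Expected number = 0.01692 × 1500 = 25.38 ≈ 25.

25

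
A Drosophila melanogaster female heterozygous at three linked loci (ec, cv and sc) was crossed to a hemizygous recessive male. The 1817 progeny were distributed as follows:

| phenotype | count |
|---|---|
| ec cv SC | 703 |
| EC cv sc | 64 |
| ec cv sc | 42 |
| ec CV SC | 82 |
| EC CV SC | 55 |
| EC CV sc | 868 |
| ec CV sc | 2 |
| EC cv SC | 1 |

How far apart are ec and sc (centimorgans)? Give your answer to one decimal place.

5.5 centimorgans

The two most frequent reciprocal classes, EC CV sc and ec cv SC, are the parental types, so the F1 was EC CV sc / ec cv SC.
The two rarest classes, ec CV sc and EC cv SC, are the double crossovers. Comparing them with the parentals, only the ec allele has switched, so ec is the middle locus and the order is cv – ec – sc.
Crossovers in the ec–sc interval produce the single-crossover classes EC CV SC and ec cv sc (55 + 42 = 97) plus the double crossovers (3).
RF(ec–sc) = (97 + 3) / 1817 = 100/1817 = 0.0550 → 5.5 centimorgans.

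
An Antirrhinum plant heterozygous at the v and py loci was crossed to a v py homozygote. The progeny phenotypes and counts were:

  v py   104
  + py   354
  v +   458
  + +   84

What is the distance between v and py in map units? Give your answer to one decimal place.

18.8 map units

The two most frequent classes, + py (354) and v + (458), are the parental types, so the F1 was + py / v +.
The recombinant classes are + + and v py: 84 + 104 = 188.
Recombination frequency = 188/1000 = 0.1880 ≈ 18.8%, i.e. 18.8 map units.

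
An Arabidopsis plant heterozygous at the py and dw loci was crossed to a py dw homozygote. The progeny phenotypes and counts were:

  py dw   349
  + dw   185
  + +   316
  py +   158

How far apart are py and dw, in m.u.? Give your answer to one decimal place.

The two most frequent classes, + + (316) and py dw (349), are the parental types, so the F1 was + + / py dw.
The recombinant classes are + dw and py +: 185 + 158 = 343.
Recombination frequency = 343/1008 = 0.3403 ≈ 34.0%, i.e. 34.0 m.u.

34.0 m.u.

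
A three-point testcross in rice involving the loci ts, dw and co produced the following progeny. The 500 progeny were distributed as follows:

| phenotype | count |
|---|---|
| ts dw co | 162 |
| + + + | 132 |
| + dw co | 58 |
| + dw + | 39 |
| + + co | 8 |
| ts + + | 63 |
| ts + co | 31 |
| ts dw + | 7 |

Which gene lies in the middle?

co

The two most frequent reciprocal classes, + + + and ts dw co, are the parental types, so the F1 was + + + / ts dw co.
The two rarest classes, + + co and ts dw +, are the double crossovers. Comparing them with the parentals, only the co allele has switched, so co is the middle locus and the order is ts – co – dw.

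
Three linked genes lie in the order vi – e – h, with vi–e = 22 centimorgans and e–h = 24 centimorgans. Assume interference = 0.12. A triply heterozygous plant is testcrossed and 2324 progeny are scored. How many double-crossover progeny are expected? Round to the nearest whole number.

Map distances give recombination frequencies of 0.220 and 0.240 for the two intervals.
With interference 0.12 (so coincidence = 0.88), expected double-crossover frequency = 0.220 × 0.240 × 0.88 = 0.04646.
Expected number = 0.04646 × 2324 = 107.98 ≈ 108.

108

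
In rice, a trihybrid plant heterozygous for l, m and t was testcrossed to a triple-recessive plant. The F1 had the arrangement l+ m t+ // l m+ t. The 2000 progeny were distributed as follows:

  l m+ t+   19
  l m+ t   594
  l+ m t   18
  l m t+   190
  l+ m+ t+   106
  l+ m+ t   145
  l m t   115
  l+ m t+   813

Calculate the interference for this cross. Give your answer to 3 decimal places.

The two rarest classes, l+ m t and l m+ t+, are the double crossovers. Comparing them with the parentals, only the t allele has switched, so t is the middle locus and the order is m – t – l.
m–t: (221 + 37)/2000 = 0.1290; t–l: (335 + 37)/2000 = 0.1860.
Expected DCO frequency = 0.1290 × 0.1860 ≈ 0.02399; observed = 37/2000 ≈ 0.01850.
Coefficient of coincidence = 0.01850/0.02399 ≈ 0.771; interference = 1 − 0.771 = 0.229.

0.229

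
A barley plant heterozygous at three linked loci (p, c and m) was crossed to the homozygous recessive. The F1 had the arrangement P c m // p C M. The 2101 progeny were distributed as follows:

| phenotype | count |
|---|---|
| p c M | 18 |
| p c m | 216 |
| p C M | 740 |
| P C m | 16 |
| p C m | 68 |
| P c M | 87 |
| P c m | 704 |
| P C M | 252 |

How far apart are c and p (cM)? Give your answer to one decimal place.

23.9 cM

The two rarest classes, P C m and p c M, are the double crossovers. Comparing them with the parentals, only the c allele has switched, so c is the middle locus and the order is m – c – p.
Crossovers in the c–p interval produce the single-crossover classes p c m and P C M (216 + 252 = 468) plus the double crossovers (34).
RF(c–p) = (468 + 34) / 2101 = 502/2101 = 0.2389 → 23.9 cM.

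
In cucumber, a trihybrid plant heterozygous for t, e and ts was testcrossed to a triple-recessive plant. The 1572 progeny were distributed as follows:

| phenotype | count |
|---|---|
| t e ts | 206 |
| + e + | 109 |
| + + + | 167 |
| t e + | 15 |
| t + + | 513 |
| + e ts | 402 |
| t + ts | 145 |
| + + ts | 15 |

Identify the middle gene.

e

The two most frequent reciprocal classes, t + + and + e ts, are the parental types, so the F1 was t + + / + e ts.
The two rarest classes, t e + and + + ts, are the double crossovers. Comparing them with the parentals, only the e allele has switched, so e is the middle locus and the order is t – e – ts.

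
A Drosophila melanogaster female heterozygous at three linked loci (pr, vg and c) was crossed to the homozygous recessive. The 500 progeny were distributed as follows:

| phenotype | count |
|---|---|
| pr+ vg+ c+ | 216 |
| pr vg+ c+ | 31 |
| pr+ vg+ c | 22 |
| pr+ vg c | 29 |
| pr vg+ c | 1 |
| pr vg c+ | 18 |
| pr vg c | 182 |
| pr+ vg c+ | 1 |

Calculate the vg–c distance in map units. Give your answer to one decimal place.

8.4 map units

The two most frequent reciprocal classes, pr vg c and pr+ vg+ c+, are the parental types, so the F1 was pr vg c / pr+ vg+ c+.
The two rarest classes, pr vg+ c and pr+ vg c+, are the double crossovers. Comparing them with the parentals, only the vg allele has switched, so vg is the middle locus and the order is c – vg – pr.
Crossovers in the c–vg interval produce the single-crossover classes pr vg c+ and pr+ vg+ c (18 + 22 = 40) plus the double crossovers (2).
RF(c–vg) = (40 + 2) / 500 = 42/500 = 0.0840 → 8.4 map units.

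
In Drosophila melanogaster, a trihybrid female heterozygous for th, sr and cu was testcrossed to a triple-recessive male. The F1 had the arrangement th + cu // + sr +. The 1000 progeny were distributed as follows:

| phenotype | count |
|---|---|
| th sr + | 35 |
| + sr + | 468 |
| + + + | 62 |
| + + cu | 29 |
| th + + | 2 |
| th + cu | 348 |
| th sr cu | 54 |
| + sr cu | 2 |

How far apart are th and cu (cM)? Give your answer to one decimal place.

The two rarest classes, th + + and + sr cu, are the double crossovers. Comparing them with the parentals, only the cu allele has switched, so cu is the middle locus and the order is sr – cu – th.
Crossovers in the cu–th interval produce the single-crossover classes + + cu and th sr + (29 + 35 = 64) plus the double crossovers (4).
RF(cu–th) = (64 + 4) / 1000 = 68/1000 = 0.0680 → 6.8 cM.

6.8 cM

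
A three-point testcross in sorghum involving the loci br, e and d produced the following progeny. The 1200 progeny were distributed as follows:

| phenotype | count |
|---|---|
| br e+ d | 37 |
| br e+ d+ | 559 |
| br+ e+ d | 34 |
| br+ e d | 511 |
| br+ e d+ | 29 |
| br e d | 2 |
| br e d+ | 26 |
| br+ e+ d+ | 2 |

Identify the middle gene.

The two most frequent reciprocal classes, br e+ d+ and br+ e d, are the parental types, so the F1 was br e+ d+ / br+ e d.
The two rarest classes, br+ e+ d+ and br e d, are the double crossovers. Comparing them with the parentals, only the br allele has switched, so br is the middle locus and the order is d – br – e.

br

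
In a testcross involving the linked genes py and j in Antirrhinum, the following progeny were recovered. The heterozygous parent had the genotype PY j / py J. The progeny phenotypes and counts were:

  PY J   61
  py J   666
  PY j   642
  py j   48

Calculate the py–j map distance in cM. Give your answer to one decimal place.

7.7 cM

The recombinant classes are PY J and py j: 61 + 48 = 109.
Recombination frequency = 109/1417 = 0.0769 ≈ 7.7%, i.e. 7.7 cM.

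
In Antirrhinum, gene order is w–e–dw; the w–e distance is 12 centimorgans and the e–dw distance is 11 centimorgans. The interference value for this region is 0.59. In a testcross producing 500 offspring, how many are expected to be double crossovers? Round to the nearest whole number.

Map distances give recombination frequencies of 0.120 and 0.110 for the two intervals.
With interference 0.59 (so coincidence = 0.41), expected double-crossover frequency = 0.120 × 0.110 × 0.41 = 0.00541.
Expected number = 0.00541 × 500 = 2.71 ≈ 3.

3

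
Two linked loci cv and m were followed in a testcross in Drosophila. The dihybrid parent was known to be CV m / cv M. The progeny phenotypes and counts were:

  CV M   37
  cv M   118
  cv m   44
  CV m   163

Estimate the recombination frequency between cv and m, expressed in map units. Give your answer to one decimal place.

The recombinant classes are CV M and cv m: 37 + 44 = 81.
Recombination frequency = 81/362 = 0.2238 ≈ 22.4%, i.e. 22.4 map units.

22.4 map units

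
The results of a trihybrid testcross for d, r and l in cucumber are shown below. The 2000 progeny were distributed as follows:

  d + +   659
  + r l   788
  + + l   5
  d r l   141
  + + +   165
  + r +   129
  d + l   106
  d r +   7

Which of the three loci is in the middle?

r

The two most frequent reciprocal classes, + r l and d + +, are the parental types, so the F1 was + r l / d + +.
The two rarest classes, + + l and d r +, are the double crossovers. Comparing them with the parentals, only the r allele has switched, so r is the middle locus and the order is d – r – l.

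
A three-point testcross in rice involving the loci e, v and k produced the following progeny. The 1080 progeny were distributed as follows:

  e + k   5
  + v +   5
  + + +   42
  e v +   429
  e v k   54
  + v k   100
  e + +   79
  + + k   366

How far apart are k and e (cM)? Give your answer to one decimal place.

The two most frequent reciprocal classes, + + k and e v +, are the parental types, so the F1 was + + k / e v +.
The two rarest classes, e + k and + v +, are the double crossovers. Comparing them with the parentals, only the e allele has switched, so e is the middle locus and the order is v – e – k.
Crossovers in the e–k interval produce the single-crossover classes + + + and e v k (42 + 54 = 96) plus the double crossovers (10).
RF(e–k) = (96 + 10) / 1080 = 106/1080 = 0.0981 → 9.8 cM.

9.8 cM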